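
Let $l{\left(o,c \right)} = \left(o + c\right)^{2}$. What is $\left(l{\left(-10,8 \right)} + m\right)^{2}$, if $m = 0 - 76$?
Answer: $5184$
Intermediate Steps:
$l{\left(o,c \right)} = \left(c + o\right)^{2}$
$m = -76$ ($m = 0 - 76 = -76$)
$\left(l{\left(-10,8 \right)} + m\right)^{2} = \left(\left(8 - 10\right)^{2} - 76\right)^{2} = \left(\left(-2\right)^{2} - 76\right)^{2} = \left(4 - 76\right)^{2} = \left(-72\right)^{2} = 5184$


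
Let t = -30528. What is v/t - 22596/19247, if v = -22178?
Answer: -131475361/293786208 ≈ -0.44752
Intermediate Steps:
v/t - 22596/19247 = -22178/(-30528) - 22596/19247 = -22178*(-1/30528) - 22596*1/19247 = 11089/15264 - 22596/19247 = -131475361/293786208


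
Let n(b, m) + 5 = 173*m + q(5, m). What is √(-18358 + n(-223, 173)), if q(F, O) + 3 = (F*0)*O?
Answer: √11563 ≈ 107.53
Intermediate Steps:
q(F, O) = -3 (q(F, O) = -3 + (F*0)*O = -3 + 0*O = -3 + 0 = -3)
n(b, m) = -8 + 173*m (n(b, m) = -5 + (173*m - 3) = -5 + (-3 + 173*m) = -8 + 173*m)
√(-18358 + n(-223, 173)) = √(-18358 + (-8 + 173*173)) = √(-18358 + (-8 + 29929)) = √(-18358 + 29921) = √11563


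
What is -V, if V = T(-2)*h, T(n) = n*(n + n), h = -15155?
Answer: 121240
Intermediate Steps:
T(n) = 2*n² (T(n) = n*(2*n) = 2*n²)
V = -121240 (V = (2*(-2)²)*(-15155) = (2*4)*(-15155) = 8*(-15155) = -121240)
-V = -1*(-121240) = 121240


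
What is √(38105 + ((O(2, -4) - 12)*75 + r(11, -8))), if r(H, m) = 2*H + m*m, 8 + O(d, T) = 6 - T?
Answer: √37441 ≈ 193.50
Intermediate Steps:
O(d, T) = -2 - T (O(d, T) = -8 + (6 - T) = -2 - T)
r(H, m) = m² + 2*H (r(H, m) = 2*H + m² = m² + 2*H)
√(38105 + ((O(2, -4) - 12)*75 + r(11, -8))) = √(38105 + (((-2 - 1*(-4)) - 12)*75 + ((-8)² + 2*11))) = √(38105 + (((-2 + 4) - 12)*75 + (64 + 22))) = √(38105 + ((2 - 12)*75 + 86)) = √(38105 + (-10*75 + 86)) = √(38105 + (-750 + 86)) = √(38105 - 664) = √37441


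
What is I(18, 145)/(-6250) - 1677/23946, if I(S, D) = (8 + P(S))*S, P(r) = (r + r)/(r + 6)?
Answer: -93436/959375 ≈ -0.097393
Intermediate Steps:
P(r) = 2*r/(6 + r) (P(r) = (2*r)/(6 + r) = 2*r/(6 + r))
I(S, D) = S*(8 + 2*S/(6 + S)) (I(S, D) = (8 + 2*S/(6 + S))*S = S*(8 + 2*S/(6 + S)))
I(18, 145)/(-6250) - 1677/23946 = (2*18*(24 + 5*18)/(6 + 18))/(-6250) - 1677/23946 = (2*18*(24 + 90)/24)*(-1/6250) - 1677*1/23946 = (2*18*(1/24)*114)*(-1/6250) - 43/614 = 171*(-1/6250) - 43/614 = -171/6250 - 43/614 = -93436/959375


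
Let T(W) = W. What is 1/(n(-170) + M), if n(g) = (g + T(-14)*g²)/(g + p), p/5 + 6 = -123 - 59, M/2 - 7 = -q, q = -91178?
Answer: 111/20283547 ≈ 5.4724e-6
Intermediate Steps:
M = 182370 (M = 14 + 2*(-1*(-91178)) = 14 + 2*91178 = 14 + 182356 = 182370)
p = -940 (p = -30 + 5*(-123 - 59) = -30 + 5*(-182) = -30 - 910 = -940)
n(g) = (g - 14*g²)/(-940 + g) (n(g) = (g - 14*g²)/(g - 940) = (g - 14*g²)/(-940 + g))
1/(n(-170) + M) = 1/(-170*(1 - 14*(-170))/(-940 - 170) + 182370) = 1/(-170*(1 + 2380)/(-1110) + 182370) = 1/(-170*(-1/1110)*2381 + 182370) = 1/(40477/111 + 182370) = 1/(20283547/111) = 111/20283547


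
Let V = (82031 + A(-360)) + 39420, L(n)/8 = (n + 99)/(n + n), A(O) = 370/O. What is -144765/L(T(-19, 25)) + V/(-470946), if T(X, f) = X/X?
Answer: -61402569911/169540560 ≈ -362.17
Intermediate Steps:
T(X, f) = 1
L(n) = 4*(99 + n)/n (L(n) = 8*((n + 99)/(n + n)) = 8*((99 + n)/((2*n))) = 8*((99 + n)*(1/(2*n))) = 8*((99 + n)/(2*n)) = 4*(99 + n)/n)
V = 4372199/36 (V = (82031 + 370/(-360)) + 39420 = (82031 + 370*(-1/360)) + 39420 = (82031 - 37/36) + 39420 = 2953079/36 + 39420 = 4372199/36 ≈ 1.2145e+5)
-144765/L(T(-19, 25)) + V/(-470946) = -144765/(4 + 396/1) + (4372199/36)/(-470946) = -144765/(4 + 396*1) + (4372199/36)*(-1/470946) = -144765/(4 + 396) - 4372199/16954056 = -144765/400 - 4372199/16954056 = -144765*1/400 - 4372199/16954056 = -28953/80 - 4372199/16954056 = -61402569911/169540560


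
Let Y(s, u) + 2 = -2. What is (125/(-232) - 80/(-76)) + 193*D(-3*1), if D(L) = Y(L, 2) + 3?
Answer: -848479/4408 ≈ -192.49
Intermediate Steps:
Y(s, u) = -4 (Y(s, u) = -2 - 2 = -4)
D(L) = -1 (D(L) = -4 + 3 = -1)
(125/(-232) - 80/(-76)) + 193*D(-3*1) = (125/(-232) - 80/(-76)) + 193*(-1) = (125*(-1/232) - 80*(-1/76)) - 193 = (-125/232 + 20/19) - 193 = 2265/4408 - 193 = -848479/4408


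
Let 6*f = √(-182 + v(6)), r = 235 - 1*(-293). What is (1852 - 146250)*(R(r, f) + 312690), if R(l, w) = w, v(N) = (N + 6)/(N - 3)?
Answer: -45151810620 - 72199*I*√178/3 ≈ -4.5152e+10 - 3.2109e+5*I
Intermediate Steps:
v(N) = (6 + N)/(-3 + N)
r = 528 (r = 235 + 293 = 528)
f = I*√178/6 (f = √(-182 + (6 + 6)/(-3 + 6))/6 = √(-182 + 12/3)/6 = √(-182 + (⅓)*12)/6 = √(-182 + 4)/6 = √(-178)/6 = (I*√178)/6 = I*√178/6 ≈ 2.2236*I)
(1852 - 146250)*(R(r, f) + 312690) = (1852 - 146250)*(I*√178/6 + 312690) = -144398*(312690 + I*√178/6) = -45151810620 - 72199*I*√178/3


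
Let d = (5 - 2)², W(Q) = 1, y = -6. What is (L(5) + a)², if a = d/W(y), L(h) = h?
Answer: 196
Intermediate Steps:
d = 9 (d = 3² = 9)
a = 9 (a = 9/1 = 9*1 = 9)
(L(5) + a)² = (5 + 9)² = 14² = 196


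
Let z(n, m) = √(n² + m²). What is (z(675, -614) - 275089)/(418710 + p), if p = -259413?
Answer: -275089/159297 + √832621/159297 ≈ -1.7212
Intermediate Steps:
z(n, m) = √(m² + n²)
(z(675, -614) - 275089)/(418710 + p) = (√((-614)² + 675²) - 275089)/(418710 - 259413) = (√(376996 + 455625) - 275089)/159297 = (√832621 - 275089)*(1/159297) = (-275089 + √832621)*(1/159297) = -275089/159297 + √832621/159297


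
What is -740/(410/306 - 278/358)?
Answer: -5066595/3857 ≈ -1313.6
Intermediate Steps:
-740/(410/306 - 278/358) = -740/(410*(1/306) - 278*1/358) = -740/(205/153 - 139/179) = -740/15428/27387 = -740*27387/15428 = -5066595/3857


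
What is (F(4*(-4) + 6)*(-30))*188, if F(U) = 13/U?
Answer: 7332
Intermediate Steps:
(F(4*(-4) + 6)*(-30))*188 = ((13/(4*(-4) + 6))*(-30))*188 = ((13/(-16 + 6))*(-30))*188 = ((13/(-10))*(-30))*188 = ((13*(-⅒))*(-30))*188 = -13/10*(-30)*188 = 39*188 = 7332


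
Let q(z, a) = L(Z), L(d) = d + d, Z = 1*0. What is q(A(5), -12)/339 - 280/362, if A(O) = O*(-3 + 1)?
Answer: -140/181 ≈ -0.77348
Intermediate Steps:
Z = 0
L(d) = 2*d
A(O) = -2*O (A(O) = O*(-2) = -2*O)
q(z, a) = 0 (q(z, a) = 2*0 = 0)
q(A(5), -12)/339 - 280/362 = 0/339 - 280/362 = 0*(1/339) - 280*1/362 = 0 - 140/181 = -140/181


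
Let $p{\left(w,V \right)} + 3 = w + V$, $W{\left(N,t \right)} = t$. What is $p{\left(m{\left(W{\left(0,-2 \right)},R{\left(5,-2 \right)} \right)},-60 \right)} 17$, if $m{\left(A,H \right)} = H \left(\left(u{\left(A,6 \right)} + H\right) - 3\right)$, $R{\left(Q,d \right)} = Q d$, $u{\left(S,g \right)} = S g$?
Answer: $3179$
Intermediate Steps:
$m{\left(A,H \right)} = H \left(-3 + H + 6 A\right)$ ($m{\left(A,H \right)} = H \left(\left(A 6 + H\right) - 3\right) = H \left(\left(6 A + H\right) - 3\right) = H \left(\left(H + 6 A\right) - 3\right) = H \left(-3 + H + 6 A\right)$)
$p{\left(w,V \right)} = -3 + V + w$ ($p{\left(w,V \right)} = -3 + \left(w + V\right) = -3 + \left(V + w\right) = -3 + V + w$)
$p{\left(m{\left(W{\left(0,-2 \right)},R{\left(5,-2 \right)} \right)},-60 \right)} 17 = \left(-3 - 60 + 5 \left(-2\right) \left(-3 + 5 \left(-2\right) + 6 \left(-2\right)\right)\right) 17 = \left(-3 - 60 - 10 \left(-3 - 10 - 12\right)\right) 17 = \left(-3 - 60 - -250\right) 17 = \left(-3 - 60 + 250\right) 17 = 187 \cdot 17 = 3179$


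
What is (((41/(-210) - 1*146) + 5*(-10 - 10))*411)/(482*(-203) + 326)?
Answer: 7083037/6826400 ≈ 1.0376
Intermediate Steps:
(((41/(-210) - 1*146) + 5*(-10 - 10))*411)/(482*(-203) + 326) = (((41*(-1/210) - 146) + 5*(-20))*411)/(-97846 + 326) = (((-41/210 - 146) - 100)*411)/(-97520) = ((-30701/210 - 100)*411)*(-1/97520) = -51701/210*411*(-1/97520) = -7083037/70*(-1/97520) = 7083037/6826400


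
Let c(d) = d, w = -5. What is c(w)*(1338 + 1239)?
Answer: -12885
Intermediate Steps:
c(w)*(1338 + 1239) = -5*(1338 + 1239) = -5*2577 = -12885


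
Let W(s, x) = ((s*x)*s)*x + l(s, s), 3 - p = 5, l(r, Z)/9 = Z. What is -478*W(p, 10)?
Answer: -182596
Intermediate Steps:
l(r, Z) = 9*Z
p = -2 (p = 3 - 1*5 = 3 - 5 = -2)
W(s, x) = 9*s + s²*x² (W(s, x) = ((s*x)*s)*x + 9*s = (x*s²)*x + 9*s = s²*x² + 9*s = 9*s + s²*x²)
-478*W(p, 10) = -(-956)*(9 - 2*10²) = -(-956)*(9 - 2*100) = -(-956)*(9 - 200) = -(-956)*(-191) = -478*382 = -182596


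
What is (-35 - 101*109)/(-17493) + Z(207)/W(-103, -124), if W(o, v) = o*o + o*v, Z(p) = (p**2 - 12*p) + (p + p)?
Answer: 971566811/409003833 ≈ 2.3754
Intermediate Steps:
Z(p) = p**2 - 10*p (Z(p) = (p**2 - 12*p) + 2*p = p**2 - 10*p)
W(o, v) = o**2 + o*v
(-35 - 101*109)/(-17493) + Z(207)/W(-103, -124) = (-35 - 101*109)/(-17493) + (207*(-10 + 207))/((-103*(-103 - 124))) = (-35 - 11009)*(-1/17493) + (207*197)/((-103*(-227))) = -11044*(-1/17493) + 40779/23381 = 11044/17493 + 40779*(1/23381) = 11044/17493 + 40779/23381 = 971566811/409003833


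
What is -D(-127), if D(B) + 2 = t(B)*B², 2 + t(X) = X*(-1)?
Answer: -2016123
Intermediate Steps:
t(X) = -2 - X (t(X) = -2 + X*(-1) = -2 - X)
D(B) = -2 + B²*(-2 - B) (D(B) = -2 + (-2 - B)*B² = -2 + B²*(-2 - B))
-D(-127) = -(-2 - 1*(-127)²*(2 - 127)) = -(-2 - 1*16129*(-125)) = -(-2 + 2016125) = -1*2016123 = -2016123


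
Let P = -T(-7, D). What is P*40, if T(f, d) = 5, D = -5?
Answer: -200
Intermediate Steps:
P = -5 (P = -1*5 = -5)
P*40 = -5*40 = -200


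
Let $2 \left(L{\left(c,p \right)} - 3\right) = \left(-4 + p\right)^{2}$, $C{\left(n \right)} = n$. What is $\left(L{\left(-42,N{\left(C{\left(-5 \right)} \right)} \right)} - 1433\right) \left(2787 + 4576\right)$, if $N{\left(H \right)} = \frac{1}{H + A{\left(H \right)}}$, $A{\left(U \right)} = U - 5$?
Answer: $- \frac{4710692777}{450} \approx -1.0468 \cdot 10^{7}$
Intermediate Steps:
$A{\left(U \right)} = -5 + U$ ($A{\left(U \right)} = U - 5 = -5 + U$)
$N{\left(H \right)} = \frac{1}{-5 + 2 H}$ ($N{\left(H \right)} = \frac{1}{H + \left(-5 + H\right)} = \frac{1}{-5 + 2 H}$)
$L{\left(c,p \right)} = 3 + \frac{\left(-4 + p\right)^{2}}{2}$
$\left(L{\left(-42,N{\left(C{\left(-5 \right)} \right)} \right)} - 1433\right) \left(2787 + 4576\right) = \left(\left(3 + \frac{\left(-4 + \frac{1}{-5 + 2 \left(-5\right)}\right)^{2}}{2}\right) - 1433\right) \left(2787 + 4576\right) = \left(\left(3 + \frac{\left(-4 + \frac{1}{-5 - 10}\right)^{2}}{2}\right) - 1433\right) 7363 = \left(\left(3 + \frac{\left(-4 + \frac{1}{-15}\right)^{2}}{2}\right) - 1433\right) 7363 = \left(\left(3 + \frac{\left(-4 - \frac{1}{15}\right)^{2}}{2}\right) - 1433\right) 7363 = \left(\left(3 + \frac{\left(- \frac{61}{15}\right)^{2}}{2}\right) - 1433\right) 7363 = \left(\left(3 + \frac{1}{2} \cdot \frac{3721}{225}\right) - 1433\right) 7363 = \left(\left(3 + \frac{3721}{450}\right) - 1433\right) 7363 = \left(\frac{5071}{450} - 1433\right) 7363 = \left(- \frac{639779}{450}\right) 7363 = - \frac{4710692777}{450}$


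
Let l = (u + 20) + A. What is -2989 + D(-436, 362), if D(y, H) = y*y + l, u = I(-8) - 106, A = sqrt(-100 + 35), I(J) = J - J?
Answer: 187021 + I*sqrt(65) ≈ 1.8702e+5 + 8.0623*I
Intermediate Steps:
I(J) = 0
A = I*sqrt(65) (A = sqrt(-65) = I*sqrt(65) ≈ 8.0623*I)
u = -106 (u = 0 - 106 = -106)
l = -86 + I*sqrt(65) (l = (-106 + 20) + I*sqrt(65) = -86 + I*sqrt(65) ≈ -86.0 + 8.0623*I)
D(y, H) = -86 + y**2 + I*sqrt(65) (D(y, H) = y*y + (-86 + I*sqrt(65)) = y**2 + (-86 + I*sqrt(65)) = -86 + y**2 + I*sqrt(65))
-2989 + D(-436, 362) = -2989 + (-86 + (-436)**2 + I*sqrt(65)) = -2989 + (-86 + 190096 + I*sqrt(65)) = -2989 + (190010 + I*sqrt(65)) = 187021 + I*sqrt(65)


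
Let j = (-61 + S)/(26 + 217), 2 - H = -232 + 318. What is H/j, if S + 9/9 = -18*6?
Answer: 10206/85 ≈ 120.07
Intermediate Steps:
S = -109 (S = -1 - 18*6 = -1 - 108 = -109)
H = -84 (H = 2 - (-232 + 318) = 2 - 1*86 = 2 - 86 = -84)
j = -170/243 (j = (-61 - 109)/(26 + 217) = -170/243 ≈ -0.69959)
H/j = -84/(-170/243) = -84*(-243/170) = 10206/85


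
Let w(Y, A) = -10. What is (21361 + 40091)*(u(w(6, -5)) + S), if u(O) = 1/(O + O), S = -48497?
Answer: -14901203583/5 ≈ -2.9802e+9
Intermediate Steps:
u(O) = 1/(2*O)
(21361 + 40091)*(u(w(6, -5)) + S) = (21361 + 40091)*((½)/(-10) - 48497) = 61452*((½)*(-⅒) - 48497) = 61452*(-1/20 - 48497) = 61452*(-969941/20) = -14901203583/5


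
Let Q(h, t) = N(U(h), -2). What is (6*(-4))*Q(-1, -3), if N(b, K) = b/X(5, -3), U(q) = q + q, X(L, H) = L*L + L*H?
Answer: 24/5 ≈ 4.8000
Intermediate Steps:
X(L, H) = L² + H*L
U(q) = 2*q
N(b, K) = b/10 (N(b, K) = b/((5*(-3 + 5))) = b/((5*2)) = b/10)
Q(h, t) = h/5 (Q(h, t) = (2*h)/10 = h/5)
(6*(-4))*Q(-1, -3) = (6*(-4))*((⅕)*(-1)) = -24*(-⅕) = 24/5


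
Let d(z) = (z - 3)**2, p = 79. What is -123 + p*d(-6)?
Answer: 6276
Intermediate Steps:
d(z) = (-3 + z)**2
-123 + p*d(-6) = -123 + 79*(-3 - 6)**2 = -123 + 79*(-9)**2 = -123 + 79*81 = -123 + 6399 = 6276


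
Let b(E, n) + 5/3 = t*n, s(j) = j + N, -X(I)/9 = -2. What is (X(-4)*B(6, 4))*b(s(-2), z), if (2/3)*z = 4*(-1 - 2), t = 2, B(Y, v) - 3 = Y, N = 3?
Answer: -6102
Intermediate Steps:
B(Y, v) = 3 + Y
z = -18 (z = 3*(4*(-1 - 2))/2 = 3*(4*(-3))/2 = (3/2)*(-12) = -18)
X(I) = 18 (X(I) = -9*(-2) = 18)
s(j) = 3 + j (s(j) = j + 3 = 3 + j)
b(E, n) = -5/3 + 2*n
(X(-4)*B(6, 4))*b(s(-2), z) = (18*(3 + 6))*(-5/3 + 2*(-18)) = (18*9)*(-5/3 - 36) = 162*(-113/3) = -6102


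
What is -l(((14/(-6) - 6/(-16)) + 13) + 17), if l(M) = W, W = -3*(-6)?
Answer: -18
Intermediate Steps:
W = 18
l(M) = 18
-l(((14/(-6) - 6/(-16)) + 13) + 17) = -1*18 = -18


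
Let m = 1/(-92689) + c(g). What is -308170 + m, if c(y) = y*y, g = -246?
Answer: -22954801607/92689 ≈ -2.4765e+5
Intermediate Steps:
c(y) = y²
m = 5609167523/92689 (m = 1/(-92689) + (-246)² = -1/92689 + 60516 = 5609167523/92689 ≈ 60516.)
-308170 + m = -308170 + 5609167523/92689 = -22954801607/92689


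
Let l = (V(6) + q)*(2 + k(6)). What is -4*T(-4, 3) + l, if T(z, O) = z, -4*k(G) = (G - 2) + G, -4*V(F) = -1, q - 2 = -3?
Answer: 131/8 ≈ 16.375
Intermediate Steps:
q = -1 (q = 2 - 3 = -1)
V(F) = ¼ (V(F) = -¼*(-1) = ¼)
k(G) = ½ - G/2 (k(G) = -((G - 2) + G)/4 = -((-2 + G) + G)/4 = -(-2 + 2*G)/4 = ½ - G/2)
l = 3/8 (l = (¼ - 1)*(2 + (½ - ½*6)) = -3*(2 + (½ - 3))/4 = -3*(2 - 5/2)/4 = -¾*(-½) = 3/8 ≈ 0.37500)
-4*T(-4, 3) + l = -4*(-4) + 3/8 = 16 + 3/8 = 131/8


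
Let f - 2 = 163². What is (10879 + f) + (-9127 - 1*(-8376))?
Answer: 36699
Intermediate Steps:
f = 26571 (f = 2 + 163² = 2 + 26569 = 26571)
(10879 + f) + (-9127 - 1*(-8376)) = (10879 + 26571) + (-9127 - 1*(-8376)) = 37450 + (-9127 + 8376) = 37450 - 751 = 36699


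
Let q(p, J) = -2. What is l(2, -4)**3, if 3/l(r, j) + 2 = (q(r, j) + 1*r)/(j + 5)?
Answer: -27/8 ≈ -3.3750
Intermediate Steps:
l(r, j) = 3/(-2 + (-2 + r)/(5 + j)) (l(r, j) = 3/(-2 + (-2 + 1*r)/(j + 5)) = 3/(-2 + (-2 + r)/(5 + j)))
l(2, -4)**3 = (3*(5 - 4)/(-12 + 2 - 2*(-4)))**3 = (3*1/(-12 + 2 + 8))**3 = (3*1/(-2))**3 = (3*(-1/2)*1)**3 = (-3/2)**3 = -27/8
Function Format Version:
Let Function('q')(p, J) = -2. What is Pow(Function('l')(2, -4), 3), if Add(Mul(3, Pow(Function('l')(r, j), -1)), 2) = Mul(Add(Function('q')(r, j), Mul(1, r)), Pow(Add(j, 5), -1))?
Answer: Rational(-27, 8) ≈ -3.3750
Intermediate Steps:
Function('l')(r, j) = Mul(3, Pow(Add(-2, Mul(Pow(Add(5, j), -1), Add(-2, r))), -1)) (Function('l')(r, j) = Mul(3, Pow(Add(-2, Mul(Add(-2, Mul(1, r)), Pow(Add(j, 5), -1))), -1)) = Mul(3, Pow(Add(-2, Mul(Add(-2, r), Pow(Add(5, j), -1))), -1)) = Mul(3, Pow(Add(-2, Mul(Pow(Add(5, j), -1), Add(-2, r))), -1)))
Pow(Function('l')(2, -4), 3) = Pow(Mul(3, Pow(Add(-12, 2, Mul(-2, -4)), -1), Add(5, -4)), 3) = Pow(Mul(3, Pow(Add(-12, 2, 8), -1), 1), 3) = Pow(Mul(3, Pow(-2, -1), 1), 3) = Pow(Mul(3, Rational(-1, 2), 1), 3) = Pow(Rational(-3, 2), 3) = Rational(-27, 8)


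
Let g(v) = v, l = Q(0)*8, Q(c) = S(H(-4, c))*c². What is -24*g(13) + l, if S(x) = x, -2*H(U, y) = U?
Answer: -312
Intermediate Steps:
H(U, y) = -U/2
Q(c) = 2*c² (Q(c) = (-½*(-4))*c² = 2*c²)
l = 0 (l = (2*0²)*8 = (2*0)*8 = 0*8 = 0)
-24*g(13) + l = -24*13 + 0 = -312 + 0 = -312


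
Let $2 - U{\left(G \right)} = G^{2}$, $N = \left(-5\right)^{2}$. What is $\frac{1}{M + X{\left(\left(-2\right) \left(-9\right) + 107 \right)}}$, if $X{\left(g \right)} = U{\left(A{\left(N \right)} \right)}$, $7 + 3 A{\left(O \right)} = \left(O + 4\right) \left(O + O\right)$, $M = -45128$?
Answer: $- \frac{1}{276487} \approx -3.6168 \cdot 10^{-6}$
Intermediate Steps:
$N = 25$
$A{\left(O \right)} = - \frac{7}{3} + \frac{2 O \left(4 + O\right)}{3}$ ($A{\left(O \right)} = - \frac{7}{3} + \frac{\left(O + 4\right) \left(O + O\right)}{3} = - \frac{7}{3} + \frac{\left(4 + O\right) 2 O}{3} = - \frac{7}{3} + \frac{2 O \left(4 + O\right)}{3}$)
$U{\left(G \right)} = 2 - G^{2}$
$X{\left(g \right)} = -231359$ ($X{\left(g \right)} = 2 - \left(- \frac{7}{3} + \frac{2 \cdot 25^{2}}{3} + \frac{8}{3} \cdot 25\right)^{2} = 2 - \left(- \frac{7}{3} + \frac{2}{3} \cdot 625 + \frac{200}{3}\right)^{2} = 2 - \left(- \frac{7}{3} + \frac{1250}{3} + \frac{200}{3}\right)^{2} = 2 - 481^{2} = 2 - 231361 = -231359$)
$\frac{1}{M + X{\left(\left(-2\right) \left(-9\right) + 107 \right)}} = \frac{1}{-45128 - 231359} = \frac{1}{-276487} = - \frac{1}{276487}$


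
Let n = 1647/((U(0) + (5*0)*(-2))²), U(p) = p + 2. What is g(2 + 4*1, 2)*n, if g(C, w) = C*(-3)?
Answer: -14823/2 ≈ -7411.5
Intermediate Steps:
U(p) = 2 + p
g(C, w) = -3*C
n = 1647/4 (n = 1647/(((2 + 0) + (5*0)*(-2))²) = 1647/((2 + 0*(-2))²) = 1647/((2 + 0)²) = 1647/(2²) = 1647/4 ≈ 411.75)
g(2 + 4*1, 2)*n = -3*(2 + 4*1)*(1647/4) = -3*(2 + 4)*(1647/4) = -3*6*(1647/4) = -18*1647/4 = -14823/2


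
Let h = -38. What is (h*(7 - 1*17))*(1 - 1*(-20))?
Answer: 7980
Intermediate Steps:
(h*(7 - 1*17))*(1 - 1*(-20)) = (-38*(7 - 1*17))*(1 - 1*(-20)) = (-38*(7 - 17))*(1 + 20) = -38*(-10)*21 = 380*21 = 7980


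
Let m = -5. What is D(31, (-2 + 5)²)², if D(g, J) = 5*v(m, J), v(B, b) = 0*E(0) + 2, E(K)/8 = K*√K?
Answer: 100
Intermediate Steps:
E(K) = 8*K^(3/2) (E(K) = 8*(K*√K) = 8*K^(3/2))
v(B, b) = 2 (v(B, b) = 0*(8*0^(3/2)) + 2 = 0*(8*0) + 2 = 0*0 + 2 = 0 + 2 = 2)
D(g, J) = 10 (D(g, J) = 5*2 = 10)
D(31, (-2 + 5)²)² = 10² = 100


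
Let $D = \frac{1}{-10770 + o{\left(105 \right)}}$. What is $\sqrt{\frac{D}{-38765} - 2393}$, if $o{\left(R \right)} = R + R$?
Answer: $\frac{i \sqrt{250628311914612951}}{10233960} \approx 48.918 i$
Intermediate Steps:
$o{\left(R \right)} = 2 R$
$D = - \frac{1}{10560}$ ($D = \frac{1}{-10770 + 2 \cdot 105} = \frac{1}{-10770 + 210} = \frac{1}{-10560} = - \frac{1}{10560} \approx -9.4697 \cdot 10^{-5}$)
$\sqrt{\frac{D}{-38765} - 2393} = \sqrt{- \frac{1}{10560 \left(-38765\right)} - 2393} = \sqrt{\left(- \frac{1}{10560}\right) \left(- \frac{1}{38765}\right) - 2393} = \sqrt{\frac{1}{409358400} - 2393} = \sqrt{- \frac{979594651199}{409358400}} = \frac{i \sqrt{250628311914612951}}{10233960}$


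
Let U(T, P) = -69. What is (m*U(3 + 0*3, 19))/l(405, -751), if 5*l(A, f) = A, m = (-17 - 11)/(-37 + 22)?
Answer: -644/405 ≈ -1.5901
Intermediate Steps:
m = 28/15 (m = -28/(-15) = -28*(-1/15) = 28/15 ≈ 1.8667)
l(A, f) = A/5
(m*U(3 + 0*3, 19))/l(405, -751) = ((28/15)*(-69))/(((⅕)*405)) = -644/5/81 = -644/5*1/81 = -644/405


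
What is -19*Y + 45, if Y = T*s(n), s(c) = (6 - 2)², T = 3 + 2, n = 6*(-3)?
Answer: -1475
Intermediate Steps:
n = -18
T = 5
s(c) = 16 (s(c) = 4² = 16)
Y = 80 (Y = 5*16 = 80)
-19*Y + 45 = -19*80 + 45 = -1520 + 45 = -1475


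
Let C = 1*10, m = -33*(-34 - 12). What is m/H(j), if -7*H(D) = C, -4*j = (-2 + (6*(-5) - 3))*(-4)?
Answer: -5313/5 ≈ -1062.6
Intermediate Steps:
m = 1518 (m = -33*(-46) = 1518)
j = -35 (j = -(-2 + (6*(-5) - 3))*(-4)/4 = -(-2 + (-30 - 3))*(-4)/4 = -(-2 - 33)*(-4)/4 = -(-35)*(-4)/4 = -¼*140 = -35)
C = 10
H(D) = -10/7 (H(D) = -⅐*10 = -10/7)
m/H(j) = 1518/(-10/7) = 1518*(-7/10) = -5313/5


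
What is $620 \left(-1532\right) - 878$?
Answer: $-950718$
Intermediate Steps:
$620 \left(-1532\right) - 878 = -949840 - 878 = -950718$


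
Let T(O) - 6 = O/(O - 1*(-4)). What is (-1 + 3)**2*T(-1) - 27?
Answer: -13/3 ≈ -4.3333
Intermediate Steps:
T(O) = 6 + O/(4 + O) (T(O) = 6 + O/(O - 1*(-4)) = 6 + O/(O + 4) = 6 + O/(4 + O))
(-1 + 3)**2*T(-1) - 27 = (-1 + 3)**2*((24 + 7*(-1))/(4 - 1)) - 27 = 2**2*((24 - 7)/3) - 27 = 4*((1/3)*17) - 27 = 4*(17/3) - 27 = 68/3 - 27 = -13/3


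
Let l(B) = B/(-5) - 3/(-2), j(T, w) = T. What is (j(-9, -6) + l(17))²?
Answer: 11881/100 ≈ 118.81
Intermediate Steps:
l(B) = 3/2 - B/5 (l(B) = B*(-⅕) - 3*(-½) = -B/5 + 3/2 = 3/2 - B/5)
(j(-9, -6) + l(17))² = (-9 + (3/2 - ⅕*17))² = (-9 + (3/2 - 17/5))² = (-9 - 19/10)² = (-109/10)² = 11881/100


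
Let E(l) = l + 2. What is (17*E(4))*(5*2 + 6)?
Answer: 1632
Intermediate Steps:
E(l) = 2 + l
(17*E(4))*(5*2 + 6) = (17*(2 + 4))*(5*2 + 6) = (17*6)*(10 + 6) = 102*16 = 1632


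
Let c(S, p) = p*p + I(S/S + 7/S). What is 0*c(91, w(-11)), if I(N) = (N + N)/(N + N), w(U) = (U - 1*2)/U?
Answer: 0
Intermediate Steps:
w(U) = (-2 + U)/U (w(U) = (U - 2)/U = (-2 + U)/U)
I(N) = 1 (I(N) = (2*N)/((2*N)) = (2*N)*(1/(2*N)) = 1)
c(S, p) = 1 + p² (c(S, p) = p*p + 1 = p² + 1 = 1 + p²)
0*c(91, w(-11)) = 0*(1 + ((-2 - 11)/(-11))²) = 0*(1 + (-1/11*(-13))²) = 0*(1 + (13/11)²) = 0*(1 + 169/121) = 0*(290/121) = 0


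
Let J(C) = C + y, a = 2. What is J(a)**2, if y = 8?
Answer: 100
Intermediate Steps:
J(C) = 8 + C (J(C) = C + 8 = 8 + C)
J(a)**2 = (8 + 2)**2 = 10**2 = 100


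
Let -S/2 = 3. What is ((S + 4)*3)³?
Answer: -216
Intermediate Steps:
S = -6 (S = -2*3 = -6)
((S + 4)*3)³ = ((-6 + 4)*3)³ = (-2*3)³ = (-6)³ = -216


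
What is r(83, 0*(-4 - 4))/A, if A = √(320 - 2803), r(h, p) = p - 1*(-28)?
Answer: -28*I*√2483/2483 ≈ -0.56191*I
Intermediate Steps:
r(h, p) = 28 + p (r(h, p) = p + 28 = 28 + p)
A = I*√2483 (A = √(-2483) = I*√2483 ≈ 49.83*I)
r(83, 0*(-4 - 4))/A = (28 + 0*(-4 - 4))/((I*√2483)) = (28 + 0*(-8))*(-I*√2483/2483) = (28 + 0)*(-I*√2483/2483) = 28*(-I*√2483/2483) = -28*I*√2483/2483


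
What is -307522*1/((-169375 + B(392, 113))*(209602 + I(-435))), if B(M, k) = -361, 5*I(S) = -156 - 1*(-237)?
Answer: 768805/88949386988 ≈ 8.6432e-6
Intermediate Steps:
I(S) = 81/5 (I(S) = (-156 - 1*(-237))/5 = (-156 + 237)/5 = (1/5)*81 = 81/5)
-307522*1/((-169375 + B(392, 113))*(209602 + I(-435))) = -307522*1/((-169375 - 361)*(209602 + 81/5)) = -307522/((1048091/5)*(-169736)) = -307522/(-177898773976/5) = -307522*(-5/177898773976) = 768805/88949386988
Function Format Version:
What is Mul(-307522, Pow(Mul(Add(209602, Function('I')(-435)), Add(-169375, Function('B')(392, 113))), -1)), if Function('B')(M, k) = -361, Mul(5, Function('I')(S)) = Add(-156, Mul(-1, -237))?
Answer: Rational(768805, 88949386988) ≈ 8.6432e-6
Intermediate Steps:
Function('I')(S) = Rational(81, 5) (Function('I')(S) = Mul(Rational(1, 5), Add(-156, Mul(-1, -237))) = Mul(Rational(1, 5), Add(-156, 237)) = Mul(Rational(1, 5), 81) = Rational(81, 5))
Mul(-307522, Pow(Mul(Add(209602, Function('I')(-435)), Add(-169375, Function('B')(392, 113))), -1)) = Mul(-307522, Pow(Mul(Add(209602, Rational(81, 5)), Add(-169375, -361)), -1)) = Mul(-307522, Pow(Mul(Rational(1048091, 5), -169736), -1)) = Mul(-307522, Pow(Rational(-177898773976, 5), -1)) = Mul(-307522, Rational(-5, 177898773976)) = Rational(768805, 88949386988)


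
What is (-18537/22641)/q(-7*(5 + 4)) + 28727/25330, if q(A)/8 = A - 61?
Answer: 107612380859/94818092960 ≈ 1.1349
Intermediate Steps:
q(A) = -488 + 8*A (q(A) = 8*(A - 61) = 8*(-61 + A) = -488 + 8*A)
(-18537/22641)/q(-7*(5 + 4)) + 28727/25330 = (-18537/22641)/(-488 + 8*(-7*(5 + 4))) + 28727/25330 = (-18537*1/22641)/(-488 + 8*(-7*9)) + 28727*(1/25330) = -6179/(7547*(-488 + 8*(-63))) + 28727/25330 = -6179/(7547*(-488 - 504)) + 28727/25330 = -6179/7547/(-992) + 28727/25330 = -6179/7547*(-1/992) + 28727/25330 = 6179/7486624 + 28727/25330 = 107612380859/94818092960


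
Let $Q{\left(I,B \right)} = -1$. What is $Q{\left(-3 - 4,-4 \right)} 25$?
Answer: $-25$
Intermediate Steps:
$Q{\left(-3 - 4,-4 \right)} 25 = \left(-1\right) 25 = -25$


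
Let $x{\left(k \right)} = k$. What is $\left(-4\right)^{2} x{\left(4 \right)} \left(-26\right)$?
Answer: $-1664$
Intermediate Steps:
$\left(-4\right)^{2} x{\left(4 \right)} \left(-26\right) = \left(-4\right)^{2} \cdot 4 \left(-26\right) = 16 \cdot 4 \left(-26\right) = 64 \left(-26\right) = -1664$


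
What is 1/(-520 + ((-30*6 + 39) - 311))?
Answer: -1/972 ≈ -0.0010288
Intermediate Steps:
1/(-520 + ((-30*6 + 39) - 311)) = 1/(-520 + ((-180 + 39) - 311)) = 1/(-520 + (-141 - 311)) = 1/(-520 - 452) = 1/(-972) = -1/972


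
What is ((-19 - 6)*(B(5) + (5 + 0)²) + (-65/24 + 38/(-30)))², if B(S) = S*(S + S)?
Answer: 5648875281/1600 ≈ 3.5305e+6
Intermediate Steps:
B(S) = 2*S² (B(S) = S*(2*S) = 2*S²)
((-19 - 6)*(B(5) + (5 + 0)²) + (-65/24 + 38/(-30)))² = ((-19 - 6)*(2*5² + (5 + 0)²) + (-65/24 + 38/(-30)))² = (-25*(2*25 + 5²) + (-65*1/24 + 38*(-1/30)))² = (-25*(50 + 25) + (-65/24 - 19/15))² = (-25*75 - 159/40)² = (-1875 - 159/40)² = (-75159/40)² = 5648875281/1600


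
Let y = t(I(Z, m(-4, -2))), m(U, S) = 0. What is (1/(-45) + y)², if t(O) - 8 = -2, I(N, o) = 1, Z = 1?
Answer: 72361/2025 ≈ 35.734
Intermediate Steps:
t(O) = 6 (t(O) = 8 - 2 = 6)
y = 6
(1/(-45) + y)² = (1/(-45) + 6)² = (-1/45 + 6)² = (269/45)² = 72361/2025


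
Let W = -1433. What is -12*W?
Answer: 17196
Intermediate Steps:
-12*W = -12*(-1433) = 17196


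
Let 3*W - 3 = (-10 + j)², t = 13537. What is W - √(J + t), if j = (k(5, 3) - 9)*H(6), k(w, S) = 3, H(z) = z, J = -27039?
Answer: 2119/3 - I*√13502 ≈ 706.33 - 116.2*I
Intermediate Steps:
j = -36 (j = (3 - 9)*6 = -6*6 = -36)
W = 2119/3 (W = 1 + (-10 - 36)²/3 = 1 + (⅓)*(-46)² = 1 + (⅓)*2116 = 1 + 2116/3 = 2119/3 ≈ 706.33)
W - √(J + t) = 2119/3 - √(-27039 + 13537) = 2119/3 - √(-13502) = 2119/3 - I*√13502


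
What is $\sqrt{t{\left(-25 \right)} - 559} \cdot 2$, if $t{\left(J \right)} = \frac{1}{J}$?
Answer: $\frac{4 i \sqrt{3494}}{5} \approx 47.288 i$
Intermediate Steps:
$\sqrt{t{\left(-25 \right)} - 559} \cdot 2 = \sqrt{\frac{1}{-25} - 559} \cdot 2 = \sqrt{- \frac{1}{25} - 559} \cdot 2 = \sqrt{- \frac{13976}{25}} \cdot 2 = \frac{2 i \sqrt{3494}}{5} \cdot 2 = \frac{4 i \sqrt{3494}}{5}$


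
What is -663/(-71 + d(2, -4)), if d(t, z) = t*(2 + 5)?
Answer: 221/19 ≈ 11.632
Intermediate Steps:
d(t, z) = 7*t (d(t, z) = t*7 = 7*t)
-663/(-71 + d(2, -4)) = -663/(-71 + 7*2) = -663/(-71 + 14) = -663/(-57) = -663*(-1/57) = 221/19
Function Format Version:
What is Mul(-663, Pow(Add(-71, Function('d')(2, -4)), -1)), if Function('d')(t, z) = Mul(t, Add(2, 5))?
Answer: Rational(221, 19) ≈ 11.632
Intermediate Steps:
Function('d')(t, z) = Mul(7, t) (Function('d')(t, z) = Mul(t, 7) = Mul(7, t))
Mul(-663, Pow(Add(-71, Function('d')(2, -4)), -1)) = Mul(-663, Pow(Add(-71, Mul(7, 2)), -1)) = Mul(-663, Pow(Add(-71, 14), -1)) = Mul(-663, Pow(-57, -1)) = Mul(-663, Rational(-1, 57)) = Rational(221, 19)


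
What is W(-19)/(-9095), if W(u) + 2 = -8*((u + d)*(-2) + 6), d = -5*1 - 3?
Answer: 482/9095 ≈ 0.052996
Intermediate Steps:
d = -8 (d = -5 - 3 = -8)
W(u) = -178 + 16*u (W(u) = -2 - 8*((u - 8)*(-2) + 6) = -2 - 8*((-8 + u)*(-2) + 6) = -2 - 8*((16 - 2*u) + 6) = -2 - 8*(22 - 2*u) = -2 + (-176 + 16*u) = -178 + 16*u)
W(-19)/(-9095) = (-178 + 16*(-19))/(-9095) = (-178 - 304)*(-1/9095) = -482*(-1/9095) = 482/9095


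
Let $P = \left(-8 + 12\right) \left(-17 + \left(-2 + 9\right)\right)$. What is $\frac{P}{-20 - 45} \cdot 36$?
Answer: $\frac{288}{13} \approx 22.154$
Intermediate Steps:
$P = -40$ ($P = 4 \left(-17 + 7\right) = 4 \left(-10\right) = -40$)
$\frac{P}{-20 - 45} \cdot 36 = - \frac{40}{-20 - 45} \cdot 36 = - \frac{40}{-65} \cdot 36 = \left(-40\right) \left(- \frac{1}{65}\right) 36 = \frac{8}{13} \cdot 36 = \frac{288}{13}$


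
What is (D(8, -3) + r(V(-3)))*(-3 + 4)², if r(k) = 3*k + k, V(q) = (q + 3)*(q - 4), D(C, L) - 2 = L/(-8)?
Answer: 19/8 ≈ 2.3750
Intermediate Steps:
D(C, L) = 2 - L/8 (D(C, L) = 2 + L/(-8) = 2 + L*(-⅛) = 2 - L/8)
V(q) = (-4 + q)*(3 + q) (V(q) = (3 + q)*(-4 + q) = (-4 + q)*(3 + q))
r(k) = 4*k
(D(8, -3) + r(V(-3)))*(-3 + 4)² = ((2 - ⅛*(-3)) + 4*(-12 + (-3)² - 1*(-3)))*(-3 + 4)² = ((2 + 3/8) + 4*(-12 + 9 + 3))*1² = (19/8 + 4*0)*1 = (19/8 + 0)*1 = (19/8)*1 = 19/8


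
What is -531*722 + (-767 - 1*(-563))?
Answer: -383586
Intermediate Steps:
-531*722 + (-767 - 1*(-563)) = -383382 + (-767 + 563) = -383382 - 204 = -383586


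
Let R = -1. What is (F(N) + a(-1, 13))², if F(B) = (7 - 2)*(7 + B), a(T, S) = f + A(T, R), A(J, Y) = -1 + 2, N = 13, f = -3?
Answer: 9604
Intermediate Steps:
A(J, Y) = 1
a(T, S) = -2 (a(T, S) = -3 + 1 = -2)
F(B) = 35 + 5*B (F(B) = 5*(7 + B) = 35 + 5*B)
(F(N) + a(-1, 13))² = ((35 + 5*13) - 2)² = ((35 + 65) - 2)² = (100 - 2)² = 98² = 9604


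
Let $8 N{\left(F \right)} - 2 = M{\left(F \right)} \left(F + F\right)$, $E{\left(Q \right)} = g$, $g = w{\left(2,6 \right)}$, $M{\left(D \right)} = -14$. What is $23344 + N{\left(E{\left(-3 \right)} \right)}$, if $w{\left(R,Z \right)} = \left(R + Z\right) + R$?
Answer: $\frac{93237}{4} \approx 23309.0$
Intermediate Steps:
$w{\left(R,Z \right)} = Z + 2 R$
$g = 10$ ($g = 6 + 2 \cdot 2 = 6 + 4 = 10$)
$E{\left(Q \right)} = 10$
$N{\left(F \right)} = \frac{1}{4} - \frac{7 F}{2}$ ($N{\left(F \right)} = \frac{1}{4} + \frac{\left(-14\right) \left(F + F\right)}{8} = \frac{1}{4} + \frac{\left(-14\right) 2 F}{8} = \frac{1}{4} + \frac{\left(-28\right) F}{8} = \frac{1}{4} - \frac{7 F}{2}$)
$23344 + N{\left(E{\left(-3 \right)} \right)} = 23344 + \left(\frac{1}{4} - 35\right) = 23344 - \frac{139}{4} = \frac{93237}{4}$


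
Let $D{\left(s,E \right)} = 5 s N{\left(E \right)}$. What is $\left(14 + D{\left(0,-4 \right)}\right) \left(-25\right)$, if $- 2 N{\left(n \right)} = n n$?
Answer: $-350$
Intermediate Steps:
$N{\left(n \right)} = - \frac{n^{2}}{2}$ ($N{\left(n \right)} = - \frac{n n}{2} = - \frac{n^{2}}{2}$)
$D{\left(s,E \right)} = - \frac{5 s E^{2}}{2}$ ($D{\left(s,E \right)} = 5 s \left(- \frac{E^{2}}{2}\right) = - \frac{5 s E^{2}}{2}$)
$\left(14 + D{\left(0,-4 \right)}\right) \left(-25\right) = \left(14 - 0 \left(-4\right)^{2}\right) \left(-25\right) = \left(14 - 0 \cdot 16\right) \left(-25\right) = \left(14 + 0\right) \left(-25\right) = 14 \left(-25\right) = -350$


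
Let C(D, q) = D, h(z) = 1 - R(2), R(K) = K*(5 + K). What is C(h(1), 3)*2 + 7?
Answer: -19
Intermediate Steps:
h(z) = -13 (h(z) = 1 - 2*(5 + 2) = 1 - 2*7 = 1 - 1*14 = 1 - 14 = -13)
C(h(1), 3)*2 + 7 = -13*2 + 7 = -26 + 7 = -19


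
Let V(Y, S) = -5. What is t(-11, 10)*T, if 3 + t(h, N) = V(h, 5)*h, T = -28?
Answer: -1456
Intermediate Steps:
t(h, N) = -3 - 5*h
t(-11, 10)*T = (-3 - 5*(-11))*(-28) = (-3 + 55)*(-28) = 52*(-28) = -1456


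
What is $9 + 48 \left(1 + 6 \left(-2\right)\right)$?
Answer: $-519$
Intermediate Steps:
$9 + 48 \left(1 + 6 \left(-2\right)\right) = 9 + 48 \left(1 - 12\right) = 9 + 48 \left(-11\right) = 9 - 528 = -519$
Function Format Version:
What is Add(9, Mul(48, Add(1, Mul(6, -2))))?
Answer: -519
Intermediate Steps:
Add(9, Mul(48, Add(1, Mul(6, -2)))) = Add(9, Mul(48, Add(1, -12))) = Add(9, Mul(48, -11)) = Add(9, -528) = -519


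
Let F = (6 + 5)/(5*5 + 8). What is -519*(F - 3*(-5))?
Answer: -7958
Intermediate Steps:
F = 1/3 (F = 11/(25 + 8) = 11/33 = 11*(1/33) = 1/3 ≈ 0.33333)
-519*(F - 3*(-5)) = -519*(1/3 - 3*(-5)) = -519*(1/3 + 15) = -519*46/3 = -7958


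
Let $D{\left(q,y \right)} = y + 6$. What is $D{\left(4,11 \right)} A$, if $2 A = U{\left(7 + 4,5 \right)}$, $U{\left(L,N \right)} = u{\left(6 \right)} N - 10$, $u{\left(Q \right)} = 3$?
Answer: $\frac{85}{2} \approx 42.5$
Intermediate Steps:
$D{\left(q,y \right)} = 6 + y$
$U{\left(L,N \right)} = -10 + 3 N$ ($U{\left(L,N \right)} = 3 N - 10 = -10 + 3 N$)
$A = \frac{5}{2}$ ($A = \frac{-10 + 3 \cdot 5}{2} = \frac{-10 + 15}{2} = \frac{1}{2} \cdot 5 = \frac{5}{2} \approx 2.5$)
$D{\left(4,11 \right)} A = \left(6 + 11\right) \frac{5}{2} = 17 \cdot \frac{5}{2} = \frac{85}{2}$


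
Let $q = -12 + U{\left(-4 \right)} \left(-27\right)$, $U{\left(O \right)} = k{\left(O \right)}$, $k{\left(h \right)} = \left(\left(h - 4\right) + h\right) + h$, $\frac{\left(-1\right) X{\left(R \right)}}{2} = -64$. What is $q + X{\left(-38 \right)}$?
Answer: $548$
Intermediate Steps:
$X{\left(R \right)} = 128$ ($X{\left(R \right)} = \left(-2\right) \left(-64\right) = 128$)
$k{\left(h \right)} = -4 + 3 h$ ($k{\left(h \right)} = \left(\left(-4 + h\right) + h\right) + h = \left(-4 + 2 h\right) + h = -4 + 3 h$)
$U{\left(O \right)} = -4 + 3 O$
$q = 420$ ($q = -12 + \left(-4 + 3 \left(-4\right)\right) \left(-27\right) = -12 + \left(-4 - 12\right) \left(-27\right) = -12 - -432 = -12 + 432 = 420$)
$q + X{\left(-38 \right)} = 420 + 128 = 548$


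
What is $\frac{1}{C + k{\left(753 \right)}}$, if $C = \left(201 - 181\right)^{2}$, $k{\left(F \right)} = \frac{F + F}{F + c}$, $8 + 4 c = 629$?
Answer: $\frac{1211}{486408} \approx 0.0024897$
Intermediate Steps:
$c = \frac{621}{4}$ ($c = -2 + \frac{1}{4} \cdot 629 = -2 + \frac{629}{4} = \frac{621}{4} \approx 155.25$)
$k{\left(F \right)} = \frac{2 F}{\frac{621}{4} + F}$ ($k{\left(F \right)} = \frac{F + F}{F + \frac{621}{4}} = \frac{2 F}{\frac{621}{4} + F}$)
$C = 400$ ($C = 20^{2} = 400$)
$\frac{1}{C + k{\left(753 \right)}} = \frac{1}{400 + 8 \cdot 753 \frac{1}{621 + 4 \cdot 753}} = \frac{1}{400 + 8 \cdot 753 \frac{1}{621 + 3012}} = \frac{1}{400 + 8 \cdot 753 \cdot \frac{1}{3633}} = \frac{1}{400 + \frac{2008}{1211}} = \frac{1}{\frac{486408}{1211}} = \frac{1211}{486408}$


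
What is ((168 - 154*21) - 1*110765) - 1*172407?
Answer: -286238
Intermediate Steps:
((168 - 154*21) - 1*110765) - 1*172407 = ((168 - 3234) - 110765) - 172407 = (-3066 - 110765) - 172407 = -113831 - 172407 = -286238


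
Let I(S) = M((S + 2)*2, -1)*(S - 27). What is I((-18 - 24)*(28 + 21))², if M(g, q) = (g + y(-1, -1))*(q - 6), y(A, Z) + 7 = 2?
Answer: 3610521476388225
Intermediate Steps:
y(A, Z) = -5 (y(A, Z) = -7 + 2 = -5)
M(g, q) = (-6 + q)*(-5 + g) (M(g, q) = (g - 5)*(q - 6) = (-5 + g)*(-6 + q) = (-6 + q)*(-5 + g))
I(S) = (-27 + S)*(7 - 14*S) (I(S) = (30 - 6*(S + 2)*2 - 5*(-1) + ((S + 2)*2)*(-1))*(S - 27) = (30 - 6*(2 + S)*2 + 5 + ((2 + S)*2)*(-1))*(-27 + S) = (30 - 6*(4 + 2*S) + 5 + (4 + 2*S)*(-1))*(-27 + S) = (30 + (-24 - 12*S) + 5 + (-4 - 2*S))*(-27 + S) = (7 - 14*S)*(-27 + S) = (-27 + S)*(7 - 14*S))
I((-18 - 24)*(28 + 21))² = (7*(1 - 2*(-18 - 24)*(28 + 21))*(-27 + (-18 - 24)*(28 + 21)))² = (7*(1 - (-84)*49)*(-27 - 42*49))² = (7*(1 - 2*(-2058))*(-27 - 2058))² = (7*(1 + 4116)*(-2085))² = (7*4117*(-2085))² = (-60087615)² = 3610521476388225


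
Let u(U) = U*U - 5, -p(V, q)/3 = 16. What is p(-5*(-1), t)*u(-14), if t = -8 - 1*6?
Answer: -9168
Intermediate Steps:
t = -14 (t = -8 - 6 = -14)
p(V, q) = -48 (p(V, q) = -3*16 = -48)
u(U) = -5 + U² (u(U) = U² - 5 = -5 + U²)
p(-5*(-1), t)*u(-14) = -48*(-5 + (-14)²) = -48*(-5 + 196) = -48*191 = -9168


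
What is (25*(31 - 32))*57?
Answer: -1425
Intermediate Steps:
(25*(31 - 32))*57 = (25*(-1))*57 = -25*57 = -1425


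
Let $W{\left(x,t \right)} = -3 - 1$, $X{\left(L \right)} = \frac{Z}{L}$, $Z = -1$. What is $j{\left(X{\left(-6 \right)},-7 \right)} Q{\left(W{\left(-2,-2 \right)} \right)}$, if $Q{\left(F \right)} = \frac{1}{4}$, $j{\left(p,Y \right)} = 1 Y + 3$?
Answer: $-1$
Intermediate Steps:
$X{\left(L \right)} = - \frac{1}{L}$
$j{\left(p,Y \right)} = 3 + Y$ ($j{\left(p,Y \right)} = Y + 3 = 3 + Y$)
$W{\left(x,t \right)} = -4$
$Q{\left(F \right)} = \frac{1}{4}$
$j{\left(X{\left(-6 \right)},-7 \right)} Q{\left(W{\left(-2,-2 \right)} \right)} = \left(3 - 7\right) \frac{1}{4} = \left(-4\right) \frac{1}{4} = -1$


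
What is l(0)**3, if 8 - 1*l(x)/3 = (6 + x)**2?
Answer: -592704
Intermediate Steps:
l(x) = 24 - 3*(6 + x)**2
l(0)**3 = (24 - 3*(6 + 0)**2)**3 = (24 - 3*6**2)**3 = (24 - 3*36)**3 = (24 - 108)**3 = (-84)**3 = -592704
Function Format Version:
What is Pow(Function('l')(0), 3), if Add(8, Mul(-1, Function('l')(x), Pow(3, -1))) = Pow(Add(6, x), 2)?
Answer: -592704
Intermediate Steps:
Function('l')(x) = Add(24, Mul(-3, Pow(Add(6, x), 2)))
Pow(Function('l')(0), 3) = Pow(Add(24, Mul(-3, Pow(Add(6, 0), 2))), 3) = Pow(Add(24, Mul(-3, Pow(6, 2))), 3) = Pow(Add(24, Mul(-3, 36)), 3) = Pow(Add(24, -108), 3) = Pow(-84, 3) = -592704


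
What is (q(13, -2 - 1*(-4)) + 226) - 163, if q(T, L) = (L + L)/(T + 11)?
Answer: 379/6 ≈ 63.167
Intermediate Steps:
q(T, L) = 2*L/(11 + T) (q(T, L) = (2*L)/(11 + T) = 2*L/(11 + T))
(q(13, -2 - 1*(-4)) + 226) - 163 = (2*(-2 - 1*(-4))/(11 + 13) + 226) - 163 = (2*(-2 + 4)/24 + 226) - 163 = (2*2*(1/24) + 226) - 163 = (⅙ + 226) - 163 = 1357/6 - 163 = 379/6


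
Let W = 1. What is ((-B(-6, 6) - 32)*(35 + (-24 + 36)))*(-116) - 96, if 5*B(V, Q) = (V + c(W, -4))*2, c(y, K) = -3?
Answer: 773704/5 ≈ 1.5474e+5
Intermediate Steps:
B(V, Q) = -6/5 + 2*V/5 (B(V, Q) = ((V - 3)*2)/5 = ((-3 + V)*2)/5 = (-6 + 2*V)/5 = -6/5 + 2*V/5)
((-B(-6, 6) - 32)*(35 + (-24 + 36)))*(-116) - 96 = ((-(-6/5 + (⅖)*(-6)) - 32)*(35 + (-24 + 36)))*(-116) - 96 = ((-(-6/5 - 12/5) - 32)*(35 + 12))*(-116) - 96 = ((-1*(-18/5) - 32)*47)*(-116) - 96 = ((18/5 - 32)*47)*(-116) - 96 = -142/5*47*(-116) - 96 = -6674/5*(-116) - 96 = 774184/5 - 96 = 773704/5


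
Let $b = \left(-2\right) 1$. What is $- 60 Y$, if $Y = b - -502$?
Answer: $-30000$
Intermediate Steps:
$b = -2$
$Y = 500$ ($Y = -2 - -502 = -2 + 502 = 500$)
$- 60 Y = \left(-60\right) 500 = -30000$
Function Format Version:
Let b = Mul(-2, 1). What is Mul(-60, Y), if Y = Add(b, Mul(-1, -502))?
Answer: -30000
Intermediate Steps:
b = -2
Y = 500 (Y = Add(-2, Mul(-1, -502)) = Add(-2, 502) = 500)
Mul(-60, Y) = Mul(-60, 500) = -30000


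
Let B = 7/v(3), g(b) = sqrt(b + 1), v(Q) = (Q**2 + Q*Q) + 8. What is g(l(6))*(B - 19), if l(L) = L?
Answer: -487*sqrt(7)/26 ≈ -49.557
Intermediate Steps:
v(Q) = 8 + 2*Q**2 (v(Q) = (Q**2 + Q**2) + 8 = 2*Q**2 + 8 = 8 + 2*Q**2)
g(b) = sqrt(1 + b)
B = 7/26 (B = 7/(8 + 2*3**2) = 7/(8 + 2*9) = 7/(8 + 18) = 7/26 ≈ 0.26923)
g(l(6))*(B - 19) = sqrt(1 + 6)*(7/26 - 19) = sqrt(7)*(-487/26) = -487*sqrt(7)/26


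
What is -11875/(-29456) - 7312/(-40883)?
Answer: 700867897/1204249648 ≈ 0.58200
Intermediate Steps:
-11875/(-29456) - 7312/(-40883) = -11875*(-1/29456) - 7312*(-1/40883) = 11875/29456 + 7312/40883 = 700867897/1204249648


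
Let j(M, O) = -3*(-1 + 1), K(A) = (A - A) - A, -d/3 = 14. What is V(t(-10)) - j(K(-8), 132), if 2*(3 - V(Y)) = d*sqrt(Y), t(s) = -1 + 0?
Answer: 3 + 21*I ≈ 3.0 + 21.0*I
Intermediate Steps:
d = -42 (d = -3*14 = -42)
K(A) = -A (K(A) = 0 - A = -A)
j(M, O) = 0 (j(M, O) = -3*0 = 0)
t(s) = -1
V(Y) = 3 + 21*sqrt(Y) (V(Y) = 3 - (-21)*sqrt(Y) = 3 + 21*sqrt(Y))
V(t(-10)) - j(K(-8), 132) = (3 + 21*sqrt(-1)) - 1*0 = (3 + 21*I) + 0 = 3 + 21*I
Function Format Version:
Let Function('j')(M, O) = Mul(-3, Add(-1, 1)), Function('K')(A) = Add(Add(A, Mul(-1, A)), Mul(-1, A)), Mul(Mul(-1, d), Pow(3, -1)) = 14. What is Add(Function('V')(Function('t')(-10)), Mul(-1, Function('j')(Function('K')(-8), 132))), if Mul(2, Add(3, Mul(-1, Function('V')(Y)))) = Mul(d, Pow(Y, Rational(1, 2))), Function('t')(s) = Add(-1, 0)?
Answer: Add(3, Mul(21, I)) ≈ Add(3.0000, Mul(21.000, I))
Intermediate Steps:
d = -42 (d = Mul(-3, 14) = -42)
Function('K')(A) = Mul(-1, A) (Function('K')(A) = Add(0, Mul(-1, A)) = Mul(-1, A))
Function('j')(M, O) = 0 (Function('j')(M, O) = Mul(-3, 0) = 0)
Function('t')(s) = -1
Function('V')(Y) = Add(3, Mul(21, Pow(Y, Rational(1, 2)))) (Function('V')(Y) = Add(3, Mul(Rational(-1, 2), Mul(-42, Pow(Y, Rational(1, 2))))) = Add(3, Mul(21, Pow(Y, Rational(1, 2)))))
Add(Function('V')(Function('t')(-10)), Mul(-1, Function('j')(Function('K')(-8), 132))) = Add(Add(3, Mul(21, Pow(-1, Rational(1, 2)))), Mul(-1, 0)) = Add(Add(3, Mul(21, I)), 0) = Add(3, Mul(21, I))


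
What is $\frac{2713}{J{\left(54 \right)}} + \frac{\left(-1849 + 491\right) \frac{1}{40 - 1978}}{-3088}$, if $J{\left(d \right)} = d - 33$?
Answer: $\frac{2706006559}{20945904} \approx 129.19$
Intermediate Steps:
$J{\left(d \right)} = -33 + d$ ($J{\left(d \right)} = d - 33 = -33 + d$)
$\frac{2713}{J{\left(54 \right)}} + \frac{\left(-1849 + 491\right) \frac{1}{40 - 1978}}{-3088} = \frac{2713}{-33 + 54} + \frac{\left(-1849 + 491\right) \frac{1}{40 - 1978}}{-3088} = \frac{2713}{21} + - \frac{1358}{-1938} \left(- \frac{1}{3088}\right) = 2713 \cdot \frac{1}{21} + \left(-1358\right) \left(- \frac{1}{1938}\right) \left(- \frac{1}{3088}\right) = \frac{2713}{21} + \frac{679}{969} \left(- \frac{1}{3088}\right) = \frac{2713}{21} - \frac{679}{2992272} = \frac{2706006559}{20945904}$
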